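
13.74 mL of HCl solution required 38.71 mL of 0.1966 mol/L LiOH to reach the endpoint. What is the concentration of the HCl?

n(LiOH) delivered = 0.1966 x 0.03871 = 0.007610 mol.
For a 1:1 reaction, n(HCl) = 0.007610 mol.
[HCl] = 0.007610 mol / 0.01374 L = 0.554 M.

0.554 M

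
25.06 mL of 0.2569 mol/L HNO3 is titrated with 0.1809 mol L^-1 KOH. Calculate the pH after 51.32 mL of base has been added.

n(acid) = 0.2569 x 0.02506 = 0.006438 mol; n(KOH) added = 0.1809 x 0.05132 = 0.009284 mol.
Base is in excess by 0.009284 - 0.006438 = 0.002846 mol in a total volume of 0.07638 L.
[OH^-] = 0.002846/0.07638 = 0.03726 M, so pOH = 1.43 and pH = 14.00 - 1.43 = 12.57.

12.57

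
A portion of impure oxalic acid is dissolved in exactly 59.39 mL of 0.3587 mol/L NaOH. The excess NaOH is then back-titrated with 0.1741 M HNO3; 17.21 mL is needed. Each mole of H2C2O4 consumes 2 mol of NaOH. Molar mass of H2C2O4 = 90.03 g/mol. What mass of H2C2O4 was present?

Total n(NaOH) added = 0.3587 x 0.05939 = 0.02130 mol.
n(HNO3) used = 0.1741 x 0.01721 = 0.002996 mol, which equals the excess n(NaOH).
So n(NaOH) consumed by the sample = 0.02130 - 0.002996 = 0.01831 mol.
n(H2C2O4) = 0.01831 / 2 = 0.009153 mol.
mass = 0.009153 mol x 90.03 g/mol = 0.824 g.

0.824 g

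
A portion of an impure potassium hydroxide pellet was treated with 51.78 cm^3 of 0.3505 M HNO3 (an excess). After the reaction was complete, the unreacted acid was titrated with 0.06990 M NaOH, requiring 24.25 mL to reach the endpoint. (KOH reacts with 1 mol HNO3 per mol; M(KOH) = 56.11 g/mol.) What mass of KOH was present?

0.923 g

Total n(HNO3) added = 0.3505 x 0.05178 = 0.01815 mol.
n(NaOH) used = 0.06990 x 0.02425 = 0.001695 mol, which equals the excess n(HNO3).
So n(HNO3) consumed by the sample = 0.01815 - 0.001695 = 0.01645 mol.
n(KOH) = 0.01645 / 1 = 0.01645 mol.
mass = 0.01645 mol x 56.11 g/mol = 0.923 g.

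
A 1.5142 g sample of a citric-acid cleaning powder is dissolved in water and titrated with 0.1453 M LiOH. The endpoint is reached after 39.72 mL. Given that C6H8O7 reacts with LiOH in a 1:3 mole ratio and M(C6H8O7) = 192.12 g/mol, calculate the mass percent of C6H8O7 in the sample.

n(LiOH) = 0.1453 x 0.03972 = 0.005771 mol.
n(C6H8O7) = 0.005771 / 3 = 0.001924 mol.
mass of C6H8O7 = 0.001924 x 192.12 = 0.3696 g.
% purity = 0.3696 / 1.5142 x 100 = 24.4%.

24.4%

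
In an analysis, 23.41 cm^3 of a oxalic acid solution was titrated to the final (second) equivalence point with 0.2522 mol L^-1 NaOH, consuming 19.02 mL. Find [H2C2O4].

n(NaOH) = 0.2522 x 0.01902 = 0.004797 mol.
At the final (second) equivalence point, 2 mol OH^- react per mol H2C2O4, so n(H2C2O4) = 0.004797 / 2 = 0.002398 mol.
[H2C2O4] = 0.002398 / 0.02341 L = 0.102 M.

0.102 M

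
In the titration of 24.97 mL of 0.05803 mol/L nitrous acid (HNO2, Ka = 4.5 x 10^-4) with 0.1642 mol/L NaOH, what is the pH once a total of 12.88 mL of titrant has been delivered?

n(acid) = 0.05803 x 0.02497 = 0.001449 mol; n(NaOH) added = 0.1642 x 0.01288 = 0.002115 mol.
Base is in excess by 0.002115 - 0.001449 = 0.0006659 mol in a total volume of 0.03785 L.
[OH^-] = 0.0006659/0.03785 = 0.01759 M, so pOH = 1.75 and pH = 14.00 - 1.75 = 12.25.

12.25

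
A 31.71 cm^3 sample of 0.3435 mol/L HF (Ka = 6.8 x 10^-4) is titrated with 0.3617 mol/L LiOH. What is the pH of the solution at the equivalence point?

n(HF) = 0.3435 x 0.03171 = 0.01089 mol; V(LiOH) at equivalence = 0.01089/0.3617 = 0.03011 L.
At equivalence all the acid is converted to F-; total volume = 0.03171 + 0.03011 = 0.06182 L, so [F-] = 0.01089/0.06182 = 0.1762 M.
Kb = Kw/Ka = 1.0e-14 / 6.8 x 10^-4 = 1.47e-11.
[OH^-] = sqrt(Kb x [F-]) = sqrt(1.47e-11 x 0.1762) = 1.61e-6 M.
pOH = 5.79, so pH = 14.00 - 5.79 = 8.21.

8.21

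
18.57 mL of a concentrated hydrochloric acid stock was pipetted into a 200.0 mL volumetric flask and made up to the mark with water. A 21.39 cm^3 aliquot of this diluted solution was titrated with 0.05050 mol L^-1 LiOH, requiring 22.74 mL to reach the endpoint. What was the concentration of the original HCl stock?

0.578 M

n(LiOH) = 0.05050 x 0.02274 = 0.001148 mol.
n(HCl) in the aliquot = 0.001148 mol.
[diluted HCl] = 0.001148 / 0.02139 = 0.05369 M.
Dilution factor = 200.0/18.57 = 10.77, so [stock] = 0.05369 x 10.77 = 0.578 M.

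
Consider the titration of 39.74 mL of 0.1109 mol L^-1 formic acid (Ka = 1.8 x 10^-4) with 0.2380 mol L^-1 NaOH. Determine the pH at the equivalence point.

8.31

n(HCOOH) = 0.1109 x 0.03974 = 0.004407 mol; V(NaOH) at equivalence = 0.004407/0.2380 = 0.01852 L.
At equivalence all the acid is converted to HCOO-; total volume = 0.03974 + 0.01852 = 0.05826 L, so [HCOO-] = 0.004407/0.05826 = 0.07565 M.
Kb = Kw/Ka = 1.0e-14 / 1.8 x 10^-4 = 5.56e-11.
[OH^-] = sqrt(Kb x [HCOO-]) = sqrt(5.56e-11 x 0.07565) = 2.05e-6 M.
pOH = 5.69, so pH = 14.00 - 5.69 = 8.31.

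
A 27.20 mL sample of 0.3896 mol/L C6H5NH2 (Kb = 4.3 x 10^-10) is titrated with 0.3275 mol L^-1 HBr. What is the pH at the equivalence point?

2.69

n(C6H5NH2) = 0.3896 x 0.02720 = 0.01060 mol; V(HBr) at equivalence = 0.01060/0.3275 = 0.03236 L.
At equivalence the base is fully converted to C6H5NH3+; total volume = 0.05956 L, so [C6H5NH3+] = 0.01060/0.05956 = 0.1779 M.
Ka(C6H5NH3+) = Kw/Kb = 1.0e-14 / 4.3 x 10^-10 = 2.33e-5.
[H^+] = sqrt(Ka x [C6H5NH3+]) = sqrt(2.33e-5 x 0.1779) = 0.00203 M.
pH = -log(0.00203) = 2.69.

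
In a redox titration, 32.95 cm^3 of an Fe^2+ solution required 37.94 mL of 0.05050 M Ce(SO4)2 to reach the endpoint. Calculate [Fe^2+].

0.0581 M

n(Ce(SO4)2) = 0.05050 x 0.03794 = 0.001916 mol.
From the balanced equation, 1 mol Ce(SO4)2 reacts with 1 mol Fe^2+, so n(Fe^2+) = 0.001916 x 1/1 = 0.001916 mol.
[Fe^2+] = 0.001916 / 0.03295 L = 0.0581 M.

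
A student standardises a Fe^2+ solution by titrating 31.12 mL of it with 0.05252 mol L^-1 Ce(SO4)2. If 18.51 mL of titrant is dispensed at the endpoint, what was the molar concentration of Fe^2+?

0.0312 M

n(Ce(SO4)2) = 0.05252 x 0.01851 = 0.0009721 mol.
From the balanced equation, 1 mol Ce(SO4)2 reacts with 1 mol Fe^2+, so n(Fe^2+) = 0.0009721 x 1/1 = 0.0009721 mol.
[Fe^2+] = 0.0009721 / 0.03112 L = 0.0312 M.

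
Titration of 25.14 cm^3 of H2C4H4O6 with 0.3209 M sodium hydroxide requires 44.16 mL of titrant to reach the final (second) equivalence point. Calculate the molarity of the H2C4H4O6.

0.282 M

n(NaOH) = 0.3209 x 0.04416 = 0.01417 mol.
At the final (second) equivalence point, 2 mol OH^- react per mol H2C4H4O6, so n(H2C4H4O6) = 0.01417 / 2 = 0.007085 mol.
[H2C4H4O6] = 0.007085 / 0.02514 L = 0.282 M.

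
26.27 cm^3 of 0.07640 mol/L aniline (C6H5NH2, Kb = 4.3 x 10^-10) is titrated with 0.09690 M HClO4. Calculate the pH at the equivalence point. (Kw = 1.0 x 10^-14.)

3.00

n(C6H5NH2) = 0.07640 x 0.02627 = 0.002007 mol; V(HClO4) at equivalence = 0.002007/0.09690 = 0.02071 L.
At equivalence the base is fully converted to C6H5NH3+; total volume = 0.04698 L, so [C6H5NH3+] = 0.002007/0.04698 = 0.04272 M.
Ka(C6H5NH3+) = Kw/Kb = 1.0e-14 / 4.3 x 10^-10 = 2.33e-5.
[H^+] = sqrt(Ka x [C6H5NH3+]) = sqrt(2.33e-5 x 0.04272) = 0.000997 M.
pH = -log(0.000997) = 3.00.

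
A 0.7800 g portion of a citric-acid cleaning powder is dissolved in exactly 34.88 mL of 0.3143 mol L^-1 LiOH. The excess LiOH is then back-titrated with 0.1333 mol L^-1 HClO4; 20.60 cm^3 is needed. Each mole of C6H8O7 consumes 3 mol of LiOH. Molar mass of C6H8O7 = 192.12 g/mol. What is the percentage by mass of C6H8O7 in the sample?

Total n(LiOH) added = 0.3143 x 0.03488 = 0.01096 mol.
n(HClO4) used = 0.1333 x 0.02060 = 0.002746 mol, which equals the excess n(LiOH).
So n(LiOH) consumed by the sample = 0.01096 - 0.002746 = 0.008217 mol.
n(C6H8O7) = 0.008217 / 3 = 0.002739 mol.
mass C6H8O7 = 0.002739 x 192.12 = 0.5262 g, so %C6H8O7 = 0.5262/0.7800 x 100 = 67.5%.

67.5%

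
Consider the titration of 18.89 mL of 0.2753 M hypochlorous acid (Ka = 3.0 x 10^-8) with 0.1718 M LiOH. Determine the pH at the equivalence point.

10.27

n(HClO) = 0.2753 x 0.01889 = 0.005200 mol; V(LiOH) at equivalence = 0.005200/0.1718 = 0.03027 L.
At equivalence all the acid is converted to ClO-; total volume = 0.01889 + 0.03027 = 0.04916 L, so [ClO-] = 0.005200/0.04916 = 0.1058 M.
Kb = Kw/Ka = 1.0e-14 / 3.0 x 10^-8 = 3.33e-7.
[OH^-] = sqrt(Kb x [ClO-]) = sqrt(3.33e-7 x 0.1058) = 0.000188 M.
pOH = 3.73, so pH = 14.00 - 3.73 = 10.27.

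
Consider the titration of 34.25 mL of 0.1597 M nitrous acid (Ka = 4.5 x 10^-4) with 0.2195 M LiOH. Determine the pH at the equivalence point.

8.16

n(HNO2) = 0.1597 x 0.03425 = 0.005470 mol; V(LiOH) at equivalence = 0.005470/0.2195 = 0.02492 L.
At equivalence all the acid is converted to NO2-; total volume = 0.03425 + 0.02492 = 0.05917 L, so [NO2-] = 0.005470/0.05917 = 0.09244 M.
Kb = Kw/Ka = 1.0e-14 / 4.5 x 10^-4 = 2.22e-11.
[OH^-] = sqrt(Kb x [NO2-]) = sqrt(2.22e-11 x 0.09244) = 1.43e-6 M.
pOH = 5.84, so pH = 14.00 - 5.84 = 8.16.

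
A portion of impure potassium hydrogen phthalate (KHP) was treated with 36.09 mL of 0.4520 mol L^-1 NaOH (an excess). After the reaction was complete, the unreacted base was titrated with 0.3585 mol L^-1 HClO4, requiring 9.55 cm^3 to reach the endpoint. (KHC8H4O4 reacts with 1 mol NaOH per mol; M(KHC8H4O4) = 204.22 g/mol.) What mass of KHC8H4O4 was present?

Total n(NaOH) added = 0.4520 x 0.03609 = 0.01631 mol.
n(HClO4) used = 0.3585 x 0.009550 = 0.003424 mol, which equals the excess n(NaOH).
So n(NaOH) consumed by the sample = 0.01631 - 0.003424 = 0.01289 mol.
n(KHC8H4O4) = 0.01289 / 1 = 0.01289 mol.
mass = 0.01289 mol x 204.22 g/mol = 2.63 g.

2.63 g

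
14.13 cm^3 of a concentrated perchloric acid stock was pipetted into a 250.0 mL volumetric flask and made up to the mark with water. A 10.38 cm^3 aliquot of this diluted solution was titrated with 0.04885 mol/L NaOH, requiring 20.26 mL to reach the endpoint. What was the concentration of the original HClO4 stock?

1.69 M

n(NaOH) = 0.04885 x 0.02026 = 0.0009897 mol.
n(HClO4) in the aliquot = 0.0009897 mol.
[diluted HClO4] = 0.0009897 / 0.01038 = 0.09535 M.
Dilution factor = 250.0/14.13 = 17.69, so [stock] = 0.09535 x 17.69 = 1.69 M.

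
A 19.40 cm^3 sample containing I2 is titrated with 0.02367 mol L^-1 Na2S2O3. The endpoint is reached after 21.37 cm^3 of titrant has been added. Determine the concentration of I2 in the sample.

0.0130 M

n(Na2S2O3) = 0.02367 x 0.02137 = 0.0005058 mol.
From the balanced equation, 2 mol Na2S2O3 reacts with 1 mol I2, so n(I2) = 0.0005058 x 1/2 = 0.0002529 mol.
[I2] = 0.0002529 / 0.01940 L = 0.0130 M.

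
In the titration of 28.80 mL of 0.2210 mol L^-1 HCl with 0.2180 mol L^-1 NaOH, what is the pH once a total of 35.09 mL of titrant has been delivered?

12.30

n(acid) = 0.2210 x 0.02880 = 0.006365 mol; n(NaOH) added = 0.2180 x 0.03509 = 0.007650 mol.
Base is in excess by 0.007650 - 0.006365 = 0.001285 mol in a total volume of 0.06389 L.
[OH^-] = 0.001285/0.06389 = 0.02011 M, so pOH = 1.70 and pH = 14.00 - 1.70 = 12.30.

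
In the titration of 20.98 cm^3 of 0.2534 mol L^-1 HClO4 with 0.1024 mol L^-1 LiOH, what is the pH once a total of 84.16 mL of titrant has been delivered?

12.50

n(acid) = 0.2534 x 0.02098 = 0.005316 mol; n(LiOH) added = 0.1024 x 0.08416 = 0.008618 mol.
Base is in excess by 0.008618 - 0.005316 = 0.003302 mol in a total volume of 0.1051 L.
[OH^-] = 0.003302/0.1051 = 0.03140 M, so pOH = 1.50 and pH = 14.00 - 1.50 = 12.50.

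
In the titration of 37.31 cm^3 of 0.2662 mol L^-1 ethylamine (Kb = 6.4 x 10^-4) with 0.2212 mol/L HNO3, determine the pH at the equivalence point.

n(C2H5NH2) = 0.2662 x 0.03731 = 0.009932 mol; V(HNO3) at equivalence = 0.009932/0.2212 = 0.04490 L.
At equivalence the base is fully converted to C2H5NH3+; total volume = 0.08221 L, so [C2H5NH3+] = 0.009932/0.08221 = 0.1208 M.
Ka(C2H5NH3+) = Kw/Kb = 1.0e-14 / 6.4 x 10^-4 = 1.56e-11.
[H^+] = sqrt(Ka x [C2H5NH3+]) = sqrt(1.56e-11 x 0.1208) = 1.37e-6 M.
pH = -log(1.37e-6) = 5.86.

5.86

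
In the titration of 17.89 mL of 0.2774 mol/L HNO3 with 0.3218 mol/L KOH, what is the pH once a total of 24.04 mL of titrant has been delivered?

12.82

n(acid) = 0.2774 x 0.01789 = 0.004963 mol; n(KOH) added = 0.3218 x 0.02404 = 0.007736 mol.
Base is in excess by 0.007736 - 0.004963 = 0.002773 mol in a total volume of 0.04193 L.
[OH^-] = 0.002773/0.04193 = 0.06614 M, so pOH = 1.18 and pH = 14.00 - 1.18 = 12.82.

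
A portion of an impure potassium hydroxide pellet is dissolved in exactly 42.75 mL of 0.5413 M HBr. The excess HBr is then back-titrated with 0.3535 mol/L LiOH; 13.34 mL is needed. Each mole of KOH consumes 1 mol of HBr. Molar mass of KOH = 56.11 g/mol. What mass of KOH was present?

Total n(HBr) added = 0.5413 x 0.04275 = 0.02314 mol.
n(LiOH) used = 0.3535 x 0.01334 = 0.004716 mol, which equals the excess n(HBr).
So n(HBr) consumed by the sample = 0.02314 - 0.004716 = 0.01842 mol.
n(KOH) = 0.01842 / 1 = 0.01842 mol.
mass = 0.01842 mol x 56.11 g/mol = 1.03 g.

1.03 g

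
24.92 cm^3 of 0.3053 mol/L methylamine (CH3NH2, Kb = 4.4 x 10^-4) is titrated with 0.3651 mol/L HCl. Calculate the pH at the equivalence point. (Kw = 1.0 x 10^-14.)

5.71

n(CH3NH2) = 0.3053 x 0.02492 = 0.007608 mol; V(HCl) at equivalence = 0.007608/0.3651 = 0.02084 L.
At equivalence the base is fully converted to CH3NH3+; total volume = 0.04576 L, so [CH3NH3+] = 0.007608/0.04576 = 0.1663 M.
Ka(CH3NH3+) = Kw/Kb = 1.0e-14 / 4.4 x 10^-4 = 2.27e-11.
[H^+] = sqrt(Ka x [CH3NH3+]) = sqrt(2.27e-11 x 0.1663) = 1.94e-6 M.
pH = -log(1.94e-6) = 5.71.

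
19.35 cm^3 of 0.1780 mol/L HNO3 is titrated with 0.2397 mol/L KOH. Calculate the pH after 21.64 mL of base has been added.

12.63

n(acid) = 0.1780 x 0.01935 = 0.003444 mol; n(KOH) added = 0.2397 x 0.02164 = 0.005187 mol.
Base is in excess by 0.005187 - 0.003444 = 0.001743 mol in a total volume of 0.04099 L.
[OH^-] = 0.001743/0.04099 = 0.04252 M, so pOH = 1.37 and pH = 14.00 - 1.37 = 12.63.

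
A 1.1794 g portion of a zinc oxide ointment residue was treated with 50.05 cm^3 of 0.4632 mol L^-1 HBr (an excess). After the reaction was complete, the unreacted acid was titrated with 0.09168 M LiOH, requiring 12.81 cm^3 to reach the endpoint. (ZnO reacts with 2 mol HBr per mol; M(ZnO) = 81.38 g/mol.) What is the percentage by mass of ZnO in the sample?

Total n(HBr) added = 0.4632 x 0.05005 = 0.02318 mol.
n(LiOH) used = 0.09168 x 0.01281 = 0.001174 mol, which equals the excess n(HBr).
So n(HBr) consumed by the sample = 0.02318 - 0.001174 = 0.02201 mol.
n(ZnO) = 0.02201 / 2 = 0.01100 mol.
mass ZnO = 0.01100 x 81.38 = 0.8955 g, so %ZnO = 0.8955/1.1794 x 100 = 75.9%.

75.9%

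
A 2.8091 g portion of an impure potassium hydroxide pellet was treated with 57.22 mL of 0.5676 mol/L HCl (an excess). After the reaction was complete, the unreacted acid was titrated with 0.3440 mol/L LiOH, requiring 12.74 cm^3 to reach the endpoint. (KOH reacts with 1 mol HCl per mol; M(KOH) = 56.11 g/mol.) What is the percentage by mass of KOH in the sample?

56.1%

Total n(HCl) added = 0.5676 x 0.05722 = 0.03248 mol.
n(LiOH) used = 0.3440 x 0.01274 = 0.004383 mol, which equals the excess n(HCl).
So n(HCl) consumed by the sample = 0.03248 - 0.004383 = 0.02810 mol.
n(KOH) = 0.02810 / 1 = 0.02810 mol.
mass KOH = 0.02810 x 56.11 = 1.576 g, so %KOH = 1.576/2.8091 x 100 = 56.1%.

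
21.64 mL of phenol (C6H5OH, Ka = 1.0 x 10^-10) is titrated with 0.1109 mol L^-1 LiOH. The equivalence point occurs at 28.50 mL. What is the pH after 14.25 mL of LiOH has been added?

14.25 mL is exactly half the equivalence volume (28.50/2), i.e. the half-equivalence point.
There, n(HA) = n(A^-), so pH = pKa = -log(1.0 x 10^-10) = 10.00.

10.00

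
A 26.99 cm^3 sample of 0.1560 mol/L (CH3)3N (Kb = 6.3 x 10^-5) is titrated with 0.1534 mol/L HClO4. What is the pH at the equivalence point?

n((CH3)3N) = 0.1560 x 0.02699 = 0.004210 mol; V(HClO4) at equivalence = 0.004210/0.1534 = 0.02745 L.
At equivalence the base is fully converted to (CH3)3NH+; total volume = 0.05444 L, so [(CH3)3NH+] = 0.004210/0.05444 = 0.07734 M.
Ka((CH3)3NH+) = Kw/Kb = 1.0e-14 / 6.3 x 10^-5 = 1.59e-10.
[H^+] = sqrt(Ka x [(CH3)3NH+]) = sqrt(1.59e-10 x 0.07734) = 3.50e-6 M.
pH = -log(3.50e-6) = 5.46.

5.46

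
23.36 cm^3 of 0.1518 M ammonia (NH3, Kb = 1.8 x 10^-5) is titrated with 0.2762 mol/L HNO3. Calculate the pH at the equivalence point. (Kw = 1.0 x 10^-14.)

5.13

n(NH3) = 0.1518 x 0.02336 = 0.003546 mol; V(HNO3) at equivalence = 0.003546/0.2762 = 0.01284 L.
At equivalence the base is fully converted to NH4+; total volume = 0.03620 L, so [NH4+] = 0.003546/0.03620 = 0.09796 M.
Ka(NH4+) = Kw/Kb = 1.0e-14 / 1.8 x 10^-5 = 5.56e-10.
[H^+] = sqrt(Ka x [NH4+]) = sqrt(5.56e-10 x 0.09796) = 7.38e-6 M.
pH = -log(7.38e-6) = 5.13.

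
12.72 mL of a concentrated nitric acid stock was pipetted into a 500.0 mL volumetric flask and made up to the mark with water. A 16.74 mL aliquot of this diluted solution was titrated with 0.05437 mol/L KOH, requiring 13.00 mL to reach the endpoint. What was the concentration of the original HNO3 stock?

n(KOH) = 0.05437 x 0.01300 = 0.0007068 mol.
n(HNO3) in the aliquot = 0.0007068 mol.
[diluted HNO3] = 0.0007068 / 0.01674 = 0.04222 M.
Dilution factor = 500.0/12.72 = 39.31, so [stock] = 0.04222 x 39.31 = 1.66 M.

1.66 M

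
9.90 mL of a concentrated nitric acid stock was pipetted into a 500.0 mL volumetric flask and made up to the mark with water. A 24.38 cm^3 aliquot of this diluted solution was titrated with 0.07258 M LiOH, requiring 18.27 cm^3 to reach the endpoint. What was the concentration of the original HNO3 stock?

n(LiOH) = 0.07258 x 0.01827 = 0.001326 mol.
n(HNO3) in the aliquot = 0.001326 mol.
[diluted HNO3] = 0.001326 / 0.02438 = 0.05439 M.
Dilution factor = 500.0/9.900 = 50.51, so [stock] = 0.05439 x 50.51 = 2.75 M.

2.75 M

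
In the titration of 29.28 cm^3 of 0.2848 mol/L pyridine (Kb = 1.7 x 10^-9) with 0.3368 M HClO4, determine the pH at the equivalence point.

n(C5H5N) = 0.2848 x 0.02928 = 0.008339 mol; V(HClO4) at equivalence = 0.008339/0.3368 = 0.02476 L.
At equivalence the base is fully converted to C5H5NH+; total volume = 0.05404 L, so [C5H5NH+] = 0.008339/0.05404 = 0.1543 M.
Ka(C5H5NH+) = Kw/Kb = 1.0e-14 / 1.7 x 10^-9 = 5.88e-6.
[H^+] = sqrt(Ka x [C5H5NH+]) = sqrt(5.88e-6 x 0.1543) = 0.000953 M.
pH = -log(0.000953) = 3.02.

3.02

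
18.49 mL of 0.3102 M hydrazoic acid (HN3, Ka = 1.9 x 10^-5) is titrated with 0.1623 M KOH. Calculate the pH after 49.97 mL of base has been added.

n(acid) = 0.3102 x 0.01849 = 0.005736 mol; n(KOH) added = 0.1623 x 0.04997 = 0.008110 mol.
Base is in excess by 0.008110 - 0.005736 = 0.002375 mol in a total volume of 0.06846 L.
[OH^-] = 0.002375/0.06846 = 0.03468 M, so pOH = 1.46 and pH = 14.00 - 1.46 = 12.54.

12.54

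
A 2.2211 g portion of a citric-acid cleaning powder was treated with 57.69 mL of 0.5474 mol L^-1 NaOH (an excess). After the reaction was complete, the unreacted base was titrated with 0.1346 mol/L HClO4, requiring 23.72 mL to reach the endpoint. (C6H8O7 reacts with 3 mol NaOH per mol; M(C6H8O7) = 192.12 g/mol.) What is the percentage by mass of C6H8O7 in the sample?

81.8%

Total n(NaOH) added = 0.5474 x 0.05769 = 0.03158 mol.
n(HClO4) used = 0.1346 x 0.02372 = 0.003193 mol, which equals the excess n(NaOH).
So n(NaOH) consumed by the sample = 0.03158 - 0.003193 = 0.02839 mol.
n(C6H8O7) = 0.02839 / 3 = 0.009462 mol.
mass C6H8O7 = 0.009462 x 192.12 = 1.818 g, so %C6H8O7 = 1.818/2.2211 x 100 = 81.8%.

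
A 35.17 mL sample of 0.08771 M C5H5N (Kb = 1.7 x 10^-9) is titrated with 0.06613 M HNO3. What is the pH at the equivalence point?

n(C5H5N) = 0.08771 x 0.03517 = 0.003085 mol; V(HNO3) at equivalence = 0.003085/0.06613 = 0.04665 L.
At equivalence the base is fully converted to C5H5NH+; total volume = 0.08182 L, so [C5H5NH+] = 0.003085/0.08182 = 0.03770 M.
Ka(C5H5NH+) = Kw/Kb = 1.0e-14 / 1.7 x 10^-9 = 5.88e-6.
[H^+] = sqrt(Ka x [C5H5NH+]) = sqrt(5.88e-6 x 0.03770) = 0.000471 M.
pH = -log(0.000471) = 3.33.

3.33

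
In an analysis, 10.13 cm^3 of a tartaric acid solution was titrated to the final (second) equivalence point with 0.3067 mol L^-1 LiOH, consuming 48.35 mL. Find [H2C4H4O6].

0.732 M

n(LiOH) = 0.3067 x 0.04835 = 0.01483 mol.
At the final (second) equivalence point, 2 mol OH^- react per mol H2C4H4O6, so n(H2C4H4O6) = 0.01483 / 2 = 0.007414 mol.
[H2C4H4O6] = 0.007414 / 0.01013 L = 0.732 M.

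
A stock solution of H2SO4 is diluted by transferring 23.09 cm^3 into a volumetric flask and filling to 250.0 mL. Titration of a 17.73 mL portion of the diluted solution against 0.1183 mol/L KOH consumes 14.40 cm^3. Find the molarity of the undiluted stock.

n(KOH) = 0.1183 x 0.01440 = 0.001704 mol.
n(H2SO4) in the aliquot = 0.001704 x 1/2 = 0.0008518 mol.
[diluted H2SO4] = 0.0008518 / 0.01773 = 0.04804 M.
Dilution factor = 250.0/23.09 = 10.83, so [stock] = 0.04804 x 10.83 = 0.520 M.

0.520 M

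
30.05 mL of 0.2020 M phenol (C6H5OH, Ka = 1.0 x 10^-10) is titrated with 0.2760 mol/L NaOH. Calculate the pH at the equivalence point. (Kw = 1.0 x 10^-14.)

11.53

n(C6H5OH) = 0.2020 x 0.03005 = 0.006070 mol; V(NaOH) at equivalence = 0.006070/0.2760 = 0.02199 L.
At equivalence all the acid is converted to C6H5O-; total volume = 0.03005 + 0.02199 = 0.05204 L, so [C6H5O-] = 0.006070/0.05204 = 0.1166 M.
Kb = Kw/Ka = 1.0e-14 / 1.0 x 10^-10 = 0.000100.
[OH^-] = sqrt(Kb x [C6H5O-]) = sqrt(0.000100 x 0.1166) = 0.00342 M.
pOH = 2.47, so pH = 14.00 - 2.47 = 11.53.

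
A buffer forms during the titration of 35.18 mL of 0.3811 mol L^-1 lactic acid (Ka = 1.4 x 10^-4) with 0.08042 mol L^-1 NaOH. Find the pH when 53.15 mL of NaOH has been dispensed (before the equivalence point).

3.52

Initial n(HC3H5O3) = 0.3811 x 0.03518 = 0.01341 mol.
n(NaOH) added = 0.08042 x 0.05315 = 0.004274 mol, converting that many moles of HC3H5O3 to C3H5O3-.
Remaining n(HC3H5O3) = 0.009133 mol; n(C3H5O3-) = 0.004274 mol.
By Henderson-Hasselbalch, pH = pKa + log([A^-]/[HA]) = 3.85 + log(0.004274/0.009133) = 3.85 + (-0.33) = 3.52.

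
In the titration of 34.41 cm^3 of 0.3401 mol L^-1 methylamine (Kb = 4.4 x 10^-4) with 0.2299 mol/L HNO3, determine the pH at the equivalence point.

5.75

n(CH3NH2) = 0.3401 x 0.03441 = 0.01170 mol; V(HNO3) at equivalence = 0.01170/0.2299 = 0.05090 L.
At equivalence the base is fully converted to CH3NH3+; total volume = 0.08531 L, so [CH3NH3+] = 0.01170/0.08531 = 0.1372 M.
Ka(CH3NH3+) = Kw/Kb = 1.0e-14 / 4.4 x 10^-4 = 2.27e-11.
[H^+] = sqrt(Ka x [CH3NH3+]) = sqrt(2.27e-11 x 0.1372) = 1.77e-6 M.
pH = -log(1.77e-6) = 5.75.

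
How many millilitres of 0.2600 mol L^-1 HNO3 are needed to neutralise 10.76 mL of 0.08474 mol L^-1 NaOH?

3.51 mL

n(NaOH) = 0.08474 mol/L x 0.01076 L = 0.0009118 mol.
At equivalence n(HNO3) = n(NaOH) = 0.0009118 mol.
V(HNO3) = 0.0009118 / 0.2600 = 0.003507 L = 3.51 mL.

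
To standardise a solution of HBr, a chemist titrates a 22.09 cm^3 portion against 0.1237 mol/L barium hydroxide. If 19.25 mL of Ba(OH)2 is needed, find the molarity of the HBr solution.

n(Ba(OH)2) delivered = 0.1237 x 0.01925 = 0.002381 mol.
The reaction is 2 HBr + 1 Ba(OH)2, so n(HBr) = 0.002381 x 2/1 = 0.004762 mol.
[HBr] = 0.004762 mol / 0.02209 L = 0.216 M.

0.216 M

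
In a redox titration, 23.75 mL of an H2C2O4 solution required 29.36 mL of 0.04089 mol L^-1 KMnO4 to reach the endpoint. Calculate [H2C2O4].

n(KMnO4) = 0.04089 x 0.02936 = 0.001201 mol.
From the balanced equation, 2 mol KMnO4 reacts with 5 mol H2C2O4, so n(H2C2O4) = 0.001201 x 5/2 = 0.003001 mol.
[H2C2O4] = 0.003001 / 0.02375 L = 0.126 M.

0.126 M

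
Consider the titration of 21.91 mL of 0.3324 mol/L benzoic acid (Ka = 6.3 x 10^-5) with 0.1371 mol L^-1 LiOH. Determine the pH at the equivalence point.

n(C6H5COOH) = 0.3324 x 0.02191 = 0.007283 mol; V(LiOH) at equivalence = 0.007283/0.1371 = 0.05312 L.
At equivalence all the acid is converted to C6H5COO-; total volume = 0.02191 + 0.05312 = 0.07503 L, so [C6H5COO-] = 0.007283/0.07503 = 0.09707 M.
Kb = Kw/Ka = 1.0e-14 / 6.3 x 10^-5 = 1.59e-10.
[OH^-] = sqrt(Kb x [C6H5COO-]) = sqrt(1.59e-10 x 0.09707) = 3.93e-6 M.
pOH = 5.41, so pH = 14.00 - 5.41 = 8.59.

8.59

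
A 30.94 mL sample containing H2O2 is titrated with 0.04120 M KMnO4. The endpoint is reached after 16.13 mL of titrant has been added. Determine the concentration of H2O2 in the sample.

0.0537 M

n(KMnO4) = 0.04120 x 0.01613 = 0.0006646 mol.
From the balanced equation, 2 mol KMnO4 reacts with 5 mol H2O2, so n(H2O2) = 0.0006646 x 5/2 = 0.001661 mol.
[H2O2] = 0.001661 / 0.03094 L = 0.0537 M.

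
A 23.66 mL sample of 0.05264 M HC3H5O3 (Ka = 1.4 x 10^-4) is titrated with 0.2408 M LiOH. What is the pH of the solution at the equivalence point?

8.24

n(HC3H5O3) = 0.05264 x 0.02366 = 0.001245 mol; V(LiOH) at equivalence = 0.001245/0.2408 = 0.005172 L.
At equivalence all the acid is converted to C3H5O3-; total volume = 0.02366 + 0.005172 = 0.02883 L, so [C3H5O3-] = 0.001245/0.02883 = 0.04320 M.
Kb = Kw/Ka = 1.0e-14 / 1.4 x 10^-4 = 7.14e-11.
[OH^-] = sqrt(Kb x [C3H5O3-]) = sqrt(7.14e-11 x 0.04320) = 1.76e-6 M.
pOH = 5.76, so pH = 14.00 - 5.76 = 8.24.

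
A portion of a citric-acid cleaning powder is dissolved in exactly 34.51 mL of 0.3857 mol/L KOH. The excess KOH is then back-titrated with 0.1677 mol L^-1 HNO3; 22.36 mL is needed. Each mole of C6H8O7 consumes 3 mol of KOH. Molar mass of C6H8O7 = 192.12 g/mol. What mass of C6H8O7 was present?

0.612 g

Total n(KOH) added = 0.3857 x 0.03451 = 0.01331 mol.
n(HNO3) used = 0.1677 x 0.02236 = 0.003750 mol, which equals the excess n(KOH).
So n(KOH) consumed by the sample = 0.01331 - 0.003750 = 0.009561 mol.
n(C6H8O7) = 0.009561 / 3 = 0.003187 mol.
mass = 0.003187 mol x 192.12 g/mol = 0.612 g.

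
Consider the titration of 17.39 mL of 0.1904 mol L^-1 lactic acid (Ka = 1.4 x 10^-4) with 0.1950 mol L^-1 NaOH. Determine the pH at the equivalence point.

n(HC3H5O3) = 0.1904 x 0.01739 = 0.003311 mol; V(NaOH) at equivalence = 0.003311/0.1950 = 0.01698 L.
At equivalence all the acid is converted to C3H5O3-; total volume = 0.01739 + 0.01698 = 0.03437 L, so [C3H5O3-] = 0.003311/0.03437 = 0.09634 M.
Kb = Kw/Ka = 1.0e-14 / 1.4 x 10^-4 = 7.14e-11.
[OH^-] = sqrt(Kb x [C3H5O3-]) = sqrt(7.14e-11 x 0.09634) = 2.62e-6 M.
pOH = 5.58, so pH = 14.00 - 5.58 = 8.42.

8.42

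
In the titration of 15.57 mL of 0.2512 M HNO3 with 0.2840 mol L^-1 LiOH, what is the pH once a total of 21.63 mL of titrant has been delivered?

n(acid) = 0.2512 x 0.01557 = 0.003911 mol; n(LiOH) added = 0.2840 x 0.02163 = 0.006143 mol.
Base is in excess by 0.006143 - 0.003911 = 0.002232 mol in a total volume of 0.03720 L.
[OH^-] = 0.002232/0.03720 = 0.05999 M, so pOH = 1.22 and pH = 14.00 - 1.22 = 12.78.

12.78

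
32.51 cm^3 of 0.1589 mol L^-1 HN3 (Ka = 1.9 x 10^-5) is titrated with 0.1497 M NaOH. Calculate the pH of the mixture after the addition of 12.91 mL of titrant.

Initial n(HN3) = 0.1589 x 0.03251 = 0.005166 mol.
n(NaOH) added = 0.1497 x 0.01291 = 0.001933 mol, converting that many moles of HN3 to N3-.
Remaining n(HN3) = 0.003233 mol; n(N3-) = 0.001933 mol.
By Henderson-Hasselbalch, pH = pKa + log([A^-]/[HA]) = 4.72 + log(0.001933/0.003233) = 4.72 + (-0.22) = 4.50.

4.50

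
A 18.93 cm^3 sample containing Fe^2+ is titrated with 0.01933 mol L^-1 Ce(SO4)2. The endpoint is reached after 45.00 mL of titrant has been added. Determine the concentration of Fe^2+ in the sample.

0.0460 M

n(Ce(SO4)2) = 0.01933 x 0.04500 = 0.0008699 mol.
From the balanced equation, 1 mol Ce(SO4)2 reacts with 1 mol Fe^2+, so n(Fe^2+) = 0.0008699 x 1/1 = 0.0008699 mol.
[Fe^2+] = 0.0008699 / 0.01893 L = 0.0460 M.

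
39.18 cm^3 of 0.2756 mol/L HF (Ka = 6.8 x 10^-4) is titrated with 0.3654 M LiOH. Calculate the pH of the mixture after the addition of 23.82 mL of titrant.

Initial n(HF) = 0.2756 x 0.03918 = 0.01080 mol.
n(LiOH) added = 0.3654 x 0.02382 = 0.008704 mol, converting that many moles of HF to F-.
Remaining n(HF) = 0.002094 mol; n(F-) = 0.008704 mol.
By Henderson-Hasselbalch, pH = pKa + log([A^-]/[HA]) = 3.17 + log(0.008704/0.002094) = 3.17 + (+0.62) = 3.79.

3.79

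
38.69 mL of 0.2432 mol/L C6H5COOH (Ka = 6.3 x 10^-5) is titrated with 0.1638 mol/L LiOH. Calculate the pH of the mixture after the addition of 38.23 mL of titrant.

4.50

Initial n(C6H5COOH) = 0.2432 x 0.03869 = 0.009409 mol.
n(LiOH) added = 0.1638 x 0.03823 = 0.006262 mol, converting that many moles of C6H5COOH to C6H5COO-.
Remaining n(C6H5COOH) = 0.003147 mol; n(C6H5COO-) = 0.006262 mol.
By Henderson-Hasselbalch, pH = pKa + log([A^-]/[HA]) = 4.20 + log(0.006262/0.003147) = 4.20 + (+0.30) = 4.50.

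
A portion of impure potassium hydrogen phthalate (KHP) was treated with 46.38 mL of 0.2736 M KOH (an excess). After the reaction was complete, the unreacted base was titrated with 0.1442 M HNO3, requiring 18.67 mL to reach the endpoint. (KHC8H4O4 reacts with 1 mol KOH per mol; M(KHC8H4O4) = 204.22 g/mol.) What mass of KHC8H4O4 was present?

Total n(KOH) added = 0.2736 x 0.04638 = 0.01269 mol.
n(HNO3) used = 0.1442 x 0.01867 = 0.002692 mol, which equals the excess n(KOH).
So n(KOH) consumed by the sample = 0.01269 - 0.002692 = 0.009997 mol.
n(KHC8H4O4) = 0.009997 / 1 = 0.009997 mol.
mass = 0.009997 mol x 204.22 g/mol = 2.04 g.

2.04 g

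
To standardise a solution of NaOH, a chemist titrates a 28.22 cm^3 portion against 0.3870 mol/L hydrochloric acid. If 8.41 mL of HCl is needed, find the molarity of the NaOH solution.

0.115 M

n(HCl) delivered = 0.3870 x 0.008410 = 0.003255 mol.
For a 1:1 reaction, n(NaOH) = 0.003255 mol.
[NaOH] = 0.003255 mol / 0.02822 L = 0.115 M.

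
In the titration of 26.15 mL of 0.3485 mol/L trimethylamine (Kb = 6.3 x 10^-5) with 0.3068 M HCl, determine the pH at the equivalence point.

n((CH3)3N) = 0.3485 x 0.02615 = 0.009113 mol; V(HCl) at equivalence = 0.009113/0.3068 = 0.02970 L.
At equivalence the base is fully converted to (CH3)3NH+; total volume = 0.05585 L, so [(CH3)3NH+] = 0.009113/0.05585 = 0.1632 M.
Ka((CH3)3NH+) = Kw/Kb = 1.0e-14 / 6.3 x 10^-5 = 1.59e-10.
[H^+] = sqrt(Ka x [(CH3)3NH+]) = sqrt(1.59e-10 x 0.1632) = 5.09e-6 M.
pH = -log(5.09e-6) = 5.29.

5.29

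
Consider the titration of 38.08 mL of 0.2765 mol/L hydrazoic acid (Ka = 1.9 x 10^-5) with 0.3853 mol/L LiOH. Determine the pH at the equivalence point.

8.96

n(HN3) = 0.2765 x 0.03808 = 0.01053 mol; V(LiOH) at equivalence = 0.01053/0.3853 = 0.02733 L.
At equivalence all the acid is converted to N3-; total volume = 0.03808 + 0.02733 = 0.06541 L, so [N3-] = 0.01053/0.06541 = 0.1610 M.
Kb = Kw/Ka = 1.0e-14 / 1.9 x 10^-5 = 5.26e-10.
[OH^-] = sqrt(Kb x [N3-]) = sqrt(5.26e-10 x 0.1610) = 9.20e-6 M.
pOH = 5.04, so pH = 14.00 - 5.04 = 8.96.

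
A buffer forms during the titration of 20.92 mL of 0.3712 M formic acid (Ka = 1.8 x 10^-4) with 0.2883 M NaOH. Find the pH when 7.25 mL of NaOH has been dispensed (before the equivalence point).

3.31

Initial n(HCOOH) = 0.3712 x 0.02092 = 0.007766 mol.
n(NaOH) added = 0.2883 x 0.007250 = 0.002090 mol, converting that many moles of HCOOH to HCOO-.
Remaining n(HCOOH) = 0.005675 mol; n(HCOO-) = 0.002090 mol.
By Henderson-Hasselbalch, pH = pKa + log([A^-]/[HA]) = 3.74 + log(0.002090/0.005675) = 3.74 + (-0.43) = 3.31.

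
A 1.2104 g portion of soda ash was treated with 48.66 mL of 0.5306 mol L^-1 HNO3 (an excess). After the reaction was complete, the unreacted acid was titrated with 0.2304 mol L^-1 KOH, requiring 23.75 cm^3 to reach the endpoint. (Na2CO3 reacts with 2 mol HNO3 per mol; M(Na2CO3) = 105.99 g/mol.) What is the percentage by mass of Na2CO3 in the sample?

89.1%

Total n(HNO3) added = 0.5306 x 0.04866 = 0.02582 mol.
n(KOH) used = 0.2304 x 0.02375 = 0.005472 mol, which equals the excess n(HNO3).
So n(HNO3) consumed by the sample = 0.02582 - 0.005472 = 0.02035 mol.
n(Na2CO3) = 0.02035 / 2 = 0.01017 mol.
mass Na2CO3 = 0.01017 x 105.99 = 1.078 g, so %Na2CO3 = 1.078/1.2104 x 100 = 89.1%.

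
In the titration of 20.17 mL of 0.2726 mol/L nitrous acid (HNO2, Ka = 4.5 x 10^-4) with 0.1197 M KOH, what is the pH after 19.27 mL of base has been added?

Initial n(HNO2) = 0.2726 x 0.02017 = 0.005498 mol.
n(KOH) added = 0.1197 x 0.01927 = 0.002307 mol, converting that many moles of HNO2 to NO2-.
Remaining n(HNO2) = 0.003192 mol; n(NO2-) = 0.002307 mol.
By Henderson-Hasselbalch, pH = pKa + log([A^-]/[HA]) = 3.35 + log(0.002307/0.003192) = 3.35 + (-0.14) = 3.21.

3.21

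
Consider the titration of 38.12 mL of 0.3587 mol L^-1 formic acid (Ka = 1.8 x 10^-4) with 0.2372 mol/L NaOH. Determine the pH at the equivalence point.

8.45

n(HCOOH) = 0.3587 x 0.03812 = 0.01367 mol; V(NaOH) at equivalence = 0.01367/0.2372 = 0.05765 L.
At equivalence all the acid is converted to HCOO-; total volume = 0.03812 + 0.05765 = 0.09577 L, so [HCOO-] = 0.01367/0.09577 = 0.1428 M.
Kb = Kw/Ka = 1.0e-14 / 1.8 x 10^-4 = 5.56e-11.
[OH^-] = sqrt(Kb x [HCOO-]) = sqrt(5.56e-11 x 0.1428) = 2.82e-6 M.
pOH = 5.55, so pH = 14.00 - 5.55 = 8.45.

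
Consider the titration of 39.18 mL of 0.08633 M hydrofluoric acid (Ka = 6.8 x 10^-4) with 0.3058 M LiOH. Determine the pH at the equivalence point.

n(HF) = 0.08633 x 0.03918 = 0.003382 mol; V(LiOH) at equivalence = 0.003382/0.3058 = 0.01106 L.
At equivalence all the acid is converted to F-; total volume = 0.03918 + 0.01106 = 0.05024 L, so [F-] = 0.003382/0.05024 = 0.06732 M.
Kb = Kw/Ka = 1.0e-14 / 6.8 x 10^-4 = 1.47e-11.
[OH^-] = sqrt(Kb x [F-]) = sqrt(1.47e-11 x 0.06732) = 9.95e-7 M.
pOH = 6.00, so pH = 14.00 - 6.00 = 8.00.

8.00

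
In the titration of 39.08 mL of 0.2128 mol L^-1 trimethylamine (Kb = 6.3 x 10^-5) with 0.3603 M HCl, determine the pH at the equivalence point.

5.34

n((CH3)3N) = 0.2128 x 0.03908 = 0.008316 mol; V(HCl) at equivalence = 0.008316/0.3603 = 0.02308 L.
At equivalence the base is fully converted to (CH3)3NH+; total volume = 0.06216 L, so [(CH3)3NH+] = 0.008316/0.06216 = 0.1338 M.
Ka((CH3)3NH+) = Kw/Kb = 1.0e-14 / 6.3 x 10^-5 = 1.59e-10.
[H^+] = sqrt(Ka x [(CH3)3NH+]) = sqrt(1.59e-10 x 0.1338) = 4.61e-6 M.
pH = -log(4.61e-6) = 5.34.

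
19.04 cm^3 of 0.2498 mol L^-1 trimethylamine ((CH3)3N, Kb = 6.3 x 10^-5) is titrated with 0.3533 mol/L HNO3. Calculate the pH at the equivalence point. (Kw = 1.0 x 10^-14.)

n((CH3)3N) = 0.2498 x 0.01904 = 0.004756 mol; V(HNO3) at equivalence = 0.004756/0.3533 = 0.01346 L.
At equivalence the base is fully converted to (CH3)3NH+; total volume = 0.03250 L, so [(CH3)3NH+] = 0.004756/0.03250 = 0.1463 M.
Ka((CH3)3NH+) = Kw/Kb = 1.0e-14 / 6.3 x 10^-5 = 1.59e-10.
[H^+] = sqrt(Ka x [(CH3)3NH+]) = sqrt(1.59e-10 x 0.1463) = 4.82e-6 M.
pH = -log(4.82e-6) = 5.32.

5.32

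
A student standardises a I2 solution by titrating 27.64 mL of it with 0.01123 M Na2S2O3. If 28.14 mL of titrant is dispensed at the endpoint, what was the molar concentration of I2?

n(Na2S2O3) = 0.01123 x 0.02814 = 0.0003160 mol.
From the balanced equation, 2 mol Na2S2O3 reacts with 1 mol I2, so n(I2) = 0.0003160 x 1/2 = 0.0001580 mol.
[I2] = 0.0001580 / 0.02764 L = 0.00572 M.

0.00572 M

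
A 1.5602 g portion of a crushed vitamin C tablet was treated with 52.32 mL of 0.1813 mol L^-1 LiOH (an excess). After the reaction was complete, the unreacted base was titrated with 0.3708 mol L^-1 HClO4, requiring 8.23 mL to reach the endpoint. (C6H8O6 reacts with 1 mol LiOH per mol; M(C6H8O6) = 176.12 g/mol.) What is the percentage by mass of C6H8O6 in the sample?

72.6%

Total n(LiOH) added = 0.1813 x 0.05232 = 0.009486 mol.
n(HClO4) used = 0.3708 x 0.008230 = 0.003052 mol, which equals the excess n(LiOH).
So n(LiOH) consumed by the sample = 0.009486 - 0.003052 = 0.006434 mol.
n(C6H8O6) = 0.006434 / 1 = 0.006434 mol.
mass C6H8O6 = 0.006434 x 176.12 = 1.133 g, so %C6H8O6 = 1.133/1.5602 x 100 = 72.6%.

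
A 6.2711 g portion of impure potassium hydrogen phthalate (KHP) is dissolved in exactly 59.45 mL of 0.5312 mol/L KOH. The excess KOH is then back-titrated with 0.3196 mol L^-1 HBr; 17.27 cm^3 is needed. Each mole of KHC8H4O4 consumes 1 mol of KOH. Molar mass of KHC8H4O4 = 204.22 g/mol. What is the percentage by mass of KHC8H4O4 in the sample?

Total n(KOH) added = 0.5312 x 0.05945 = 0.03158 mol.
n(HBr) used = 0.3196 x 0.01727 = 0.005519 mol, which equals the excess n(KOH).
So n(KOH) consumed by the sample = 0.03158 - 0.005519 = 0.02606 mol.
n(KHC8H4O4) = 0.02606 / 1 = 0.02606 mol.
mass KHC8H4O4 = 0.02606 x 204.22 = 5.322 g, so %KHC8H4O4 = 5.322/6.2711 x 100 = 84.9%.

84.9%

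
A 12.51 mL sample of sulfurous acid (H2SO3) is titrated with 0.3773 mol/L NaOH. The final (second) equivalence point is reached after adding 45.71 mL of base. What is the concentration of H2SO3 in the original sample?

0.689 M

n(NaOH) = 0.3773 x 0.04571 = 0.01725 mol.
At the final (second) equivalence point, 2 mol OH^- react per mol H2SO3, so n(H2SO3) = 0.01725 / 2 = 0.008623 mol.
[H2SO3] = 0.008623 / 0.01251 L = 0.689 M.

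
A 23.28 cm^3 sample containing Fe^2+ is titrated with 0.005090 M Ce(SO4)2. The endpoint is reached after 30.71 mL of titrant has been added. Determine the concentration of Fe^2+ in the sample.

0.00671 M

n(Ce(SO4)2) = 0.005090 x 0.03071 = 0.0001563 mol.
From the balanced equation, 1 mol Ce(SO4)2 reacts with 1 mol Fe^2+, so n(Fe^2+) = 0.0001563 x 1/1 = 0.0001563 mol.
[Fe^2+] = 0.0001563 / 0.02328 L = 0.00671 M.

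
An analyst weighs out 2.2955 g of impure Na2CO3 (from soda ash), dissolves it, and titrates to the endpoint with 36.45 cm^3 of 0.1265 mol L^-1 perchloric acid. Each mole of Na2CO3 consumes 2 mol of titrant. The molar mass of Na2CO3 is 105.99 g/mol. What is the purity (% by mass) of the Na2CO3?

10.6%

n(HClO4) = 0.1265 x 0.03645 = 0.004611 mol.
n(Na2CO3) = 0.004611 / 2 = 0.002305 mol.
mass of Na2CO3 = 0.002305 x 105.99 = 0.2444 g.
% purity = 0.2444 / 2.2955 x 100 = 10.6%.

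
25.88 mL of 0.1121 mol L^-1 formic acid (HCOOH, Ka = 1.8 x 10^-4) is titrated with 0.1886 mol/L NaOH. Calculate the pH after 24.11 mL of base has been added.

12.52

n(acid) = 0.1121 x 0.02588 = 0.002901 mol; n(NaOH) added = 0.1886 x 0.02411 = 0.004547 mol.
Base is in excess by 0.004547 - 0.002901 = 0.001646 mol in a total volume of 0.04999 L.
[OH^-] = 0.001646/0.04999 = 0.03293 M, so pOH = 1.48 and pH = 14.00 - 1.48 = 12.52.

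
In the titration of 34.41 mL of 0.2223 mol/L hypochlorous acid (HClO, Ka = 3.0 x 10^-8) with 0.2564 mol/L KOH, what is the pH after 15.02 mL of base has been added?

Initial n(HClO) = 0.2223 x 0.03441 = 0.007649 mol.
n(KOH) added = 0.2564 x 0.01502 = 0.003851 mol, converting that many moles of HClO to ClO-.
Remaining n(HClO) = 0.003798 mol; n(ClO-) = 0.003851 mol.
By Henderson-Hasselbalch, pH = pKa + log([A^-]/[HA]) = 7.52 + log(0.003851/0.003798) = 7.52 + (+0.01) = 7.53.

7.53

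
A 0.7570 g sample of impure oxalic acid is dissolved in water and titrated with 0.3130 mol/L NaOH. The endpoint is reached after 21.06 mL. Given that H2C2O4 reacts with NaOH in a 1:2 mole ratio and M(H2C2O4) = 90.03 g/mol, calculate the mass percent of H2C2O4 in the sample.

39.2%

n(NaOH) = 0.3130 x 0.02106 = 0.006592 mol.
n(H2C2O4) = 0.006592 / 2 = 0.003296 mol.
mass of H2C2O4 = 0.003296 x 90.03 = 0.2967 g.
% purity = 0.2967 / 0.7570 x 100 = 39.2%.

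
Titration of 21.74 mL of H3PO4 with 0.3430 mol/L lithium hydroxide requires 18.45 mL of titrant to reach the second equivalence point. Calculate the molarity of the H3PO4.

0.146 M

n(LiOH) = 0.3430 x 0.01845 = 0.006328 mol.
At the second equivalence point, 2 mol OH^- react per mol H3PO4, so n(H3PO4) = 0.006328 / 2 = 0.003164 mol.
[H3PO4] = 0.003164 / 0.02174 L = 0.146 M.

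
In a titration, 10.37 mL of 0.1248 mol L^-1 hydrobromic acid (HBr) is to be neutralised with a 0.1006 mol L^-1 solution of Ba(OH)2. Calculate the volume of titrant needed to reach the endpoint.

n(HBr) = 0.1248 mol/L x 0.01037 L = 0.001294 mol.
The neutralisation is 2 HBr : 1 Ba(OH)2, so n(Ba(OH)2) = 0.001294 x 1/2 = 0.0006471 mol.
V(Ba(OH)2) = 0.0006471 / 0.1006 = 0.006432 L = 6.43 mL.

6.43 mL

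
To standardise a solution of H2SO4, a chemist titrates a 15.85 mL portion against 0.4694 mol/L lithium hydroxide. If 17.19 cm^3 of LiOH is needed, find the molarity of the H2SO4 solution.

n(LiOH) delivered = 0.4694 x 0.01719 = 0.008069 mol.
The reaction is 1 H2SO4 + 2 LiOH, so n(H2SO4) = 0.008069 x 1/2 = 0.004034 mol.
[H2SO4] = 0.004034 mol / 0.01585 L = 0.255 M.

0.255 M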